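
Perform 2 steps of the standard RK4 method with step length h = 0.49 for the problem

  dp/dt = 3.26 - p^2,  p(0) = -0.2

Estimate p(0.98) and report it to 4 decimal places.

1.6346

RK4: k1 = f(t_n, p_n); k2 = f(t_n + h/2, p_n + (h/2)·k1); k3 = f(t_n + h/2, p_n + (h/2)·k2); k4 = f(t_n + h, p_n + h·k3); p_{n+1} = p_n + (h/6)·(k1 + 2k2 + 2k3 + k4).
t=0.000000, p=-0.200000:
  k1 = f(0.000000, -0.200000) = 3.220000
  k2 = f(0.245000, 0.588900) = 2.913197
  k3 = f(0.245000, 0.513733) = 2.996078
  k4 = f(0.490000, 1.268078) = 1.651977
  p ← -0.200000 + (0.49/6)·(k1 + 2k2 + 2k3 + k4) = 1.163060
t=0.490000, p=1.163060:
  k1 = f(0.490000, 1.163060) = 1.907292
  k2 = f(0.735000, 1.630346) = 0.601971
  k3 = f(0.735000, 1.310543) = 1.542478
  k4 = f(0.980000, 1.918874) = -0.422077
  p ← 1.163060 + (0.49/6)·(k1 + 2k2 + 2k3 + k4) = 1.634612
p(0.98) ≈ 1.6346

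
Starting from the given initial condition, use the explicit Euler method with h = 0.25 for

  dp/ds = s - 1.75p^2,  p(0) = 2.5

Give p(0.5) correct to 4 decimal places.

Euler: p_{n+1} = p_n + h·f(s_n, p_n).
s=0.000000, p=2.500000: f=-10.937500 → p ← 2.500000 + 0.25·(-10.937500) = -0.234375
s=0.250000, p=-0.234375: f=0.153870 → p ← -0.234375 + 0.25·0.153870 = -0.195908
p(0.5) ≈ -0.1959

-0.1959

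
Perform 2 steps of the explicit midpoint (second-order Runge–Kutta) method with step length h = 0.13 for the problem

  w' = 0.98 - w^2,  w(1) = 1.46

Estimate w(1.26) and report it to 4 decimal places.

1.2506

Midpoint: k1 = f(s_n, w_n); k2 = f(s_n + h/2, w_n + (h/2)·k1); w_{n+1} = w_n + h·k2.
s=1.000000, w=1.460000:
  k1 = f(1.000000, 1.460000) = -1.151600
  k2 = f(1.065000, 1.385146) = -0.938629
  w ← 1.460000 + 0.13·(-0.938629) = 1.337978
s=1.130000, w=1.337978:
  k1 = f(1.130000, 1.337978) = -0.810186
  k2 = f(1.195000, 1.285316) = -0.672038
  w ← 1.337978 + 0.13·(-0.672038) = 1.250613
w(1.26) ≈ 1.2506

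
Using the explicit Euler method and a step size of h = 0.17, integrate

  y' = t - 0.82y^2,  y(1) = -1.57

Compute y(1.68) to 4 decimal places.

-2.7494

Euler: y_{n+1} = y_n + h·f(t_n, y_n).
t=1.000000, y=-1.570000: f=-1.021218 → y ← -1.570000 + 0.17·(-1.021218) = -1.743607
t=1.170000, y=-1.743607: f=-1.322936 → y ← -1.743607 + 0.17·(-1.322936) = -1.968506
t=1.340000, y=-1.968506: f=-1.837513 → y ← -1.968506 + 0.17·(-1.837513) = -2.280883
t=1.510000, y=-2.280883: f=-2.755992 → y ← -2.280883 + 0.17·(-2.755992) = -2.749402
y(1.68) ≈ -2.7494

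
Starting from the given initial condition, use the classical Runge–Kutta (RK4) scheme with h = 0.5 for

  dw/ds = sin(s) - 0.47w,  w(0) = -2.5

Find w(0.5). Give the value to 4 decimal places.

-1.8631

RK4: k1 = f(s_n, w_n); k2 = f(s_n + h/2, w_n + (h/2)·k1); k3 = f(s_n + h/2, w_n + (h/2)·k2); k4 = f(s_n + h, w_n + h·k3); w_{n+1} = w_n + (h/6)·(k1 + 2k2 + 2k3 + k4).
s=0.000000, w=-2.500000:
  k1 = f(0.000000, -2.500000) = 1.175000
  k2 = f(0.250000, -2.206250) = 1.284341
  k3 = f(0.250000, -2.178915) = 1.271494
  k4 = f(0.500000, -1.864253) = 1.355624
  w ← -2.500000 + (0.5/6)·(k1 + 2k2 + 2k3 + k4) = -1.863142
w(0.5) ≈ -1.8631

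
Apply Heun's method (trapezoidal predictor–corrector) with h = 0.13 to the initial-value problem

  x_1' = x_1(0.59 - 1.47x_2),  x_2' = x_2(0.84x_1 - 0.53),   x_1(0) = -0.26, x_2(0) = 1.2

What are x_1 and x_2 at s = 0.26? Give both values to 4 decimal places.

Heun on (x_1,x_2): k1 = f(s_n, state_n); k2 = f(s_n + h, state_n + h·k1); state_{n+1} = state_n + (h/2)·(k1 + k2).
0.000000: (-0.260000, 1.200000)
  k1 = (0.305240, -0.898080)
  predictor → (-0.220319, 1.083250)
  k2 = (0.220842, -0.774597)
  → (-0.225805, 1.091276)
0.130000: (-0.225805, 1.091276)
  k1 = (0.229006, -0.785365)
  predictor → (-0.196034, 0.989179)
  k2 = (0.169391, -0.687151)
  → (-0.199909, 0.995562)
(x_1(0.26), x_2(0.26)) ≈ (-0.1999, 0.9956)

-0.1999, 0.9956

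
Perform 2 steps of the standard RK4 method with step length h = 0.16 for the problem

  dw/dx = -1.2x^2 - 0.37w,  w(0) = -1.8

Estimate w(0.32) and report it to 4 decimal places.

-1.6117

RK4: k1 = f(x_n, w_n); k2 = f(x_n + h/2, w_n + (h/2)·k1); k3 = f(x_n + h/2, w_n + (h/2)·k2); k4 = f(x_n + h, w_n + h·k3); w_{n+1} = w_n + (h/6)·(k1 + 2k2 + 2k3 + k4).
x=0.000000, w=-1.800000:
  k1 = f(0.000000, -1.800000) = 0.666000
  k2 = f(0.080000, -1.746720) = 0.638606
  k3 = f(0.080000, -1.748911) = 0.639417
  k4 = f(0.160000, -1.697693) = 0.597426
  w ← -1.800000 + (0.16/6)·(k1 + 2k2 + 2k3 + k4) = -1.698147
x=0.160000, w=-1.698147:
  k1 = f(0.160000, -1.698147) = 0.597595
  k2 = f(0.240000, -1.650340) = 0.541506
  k3 = f(0.240000, -1.654827) = 0.543166
  k4 = f(0.320000, -1.611241) = 0.473279
  w ← -1.698147 + (0.16/6)·(k1 + 2k2 + 2k3 + k4) = -1.611742
w(0.32) ≈ -1.6117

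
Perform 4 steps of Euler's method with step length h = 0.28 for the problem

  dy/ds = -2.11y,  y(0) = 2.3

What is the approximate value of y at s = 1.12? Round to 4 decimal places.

Euler: y_{n+1} = y_n + h·f(s_n, y_n).
s=0.000000, y=2.300000: f=-4.853000 → y ← 2.300000 + 0.28·(-4.853000) = 0.941160
s=0.280000, y=0.941160: f=-1.985848 → y ← 0.941160 + 0.28·(-1.985848) = 0.385123
s=0.560000, y=0.385123: f=-0.812609 → y ← 0.385123 + 0.28·(-0.812609) = 0.157592
s=0.840000, y=0.157592: f=-0.332520 → y ← 0.157592 + 0.28·(-0.332520) = 0.064487
y(1.12) ≈ 0.0645

0.0645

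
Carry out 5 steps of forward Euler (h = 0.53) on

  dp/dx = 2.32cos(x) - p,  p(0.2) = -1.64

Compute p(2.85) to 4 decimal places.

Euler: p_{n+1} = p_n + h·f(x_n, p_n).
x=0.200000, p=-1.640000: f=3.913754 → p ← -1.640000 + 0.53·3.913754 = 0.434290
x=0.730000, p=0.434290: f=1.294515 → p ← 0.434290 + 0.53·1.294515 = 1.120383
x=1.260000, p=1.120383: f=-0.410887 → p ← 1.120383 + 0.53·(-0.410887) = 0.902612
x=1.790000, p=0.902612: f=-1.407102 → p ← 0.902612 + 0.53·(-1.407102) = 0.156848
x=2.320000, p=0.156848: f=-1.736898 → p ← 0.156848 + 0.53·(-1.736898) = -0.763708
p(2.85) ≈ -0.7637

-0.7637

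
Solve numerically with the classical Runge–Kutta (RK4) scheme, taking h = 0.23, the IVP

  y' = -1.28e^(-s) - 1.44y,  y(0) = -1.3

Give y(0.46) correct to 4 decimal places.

-1.0068

RK4: k1 = f(s_n, y_n); k2 = f(s_n + h/2, y_n + (h/2)·k1); k3 = f(s_n + h/2, y_n + (h/2)·k2); k4 = f(s_n + h, y_n + h·k3); y_{n+1} = y_n + (h/6)·(k1 + 2k2 + 2k3 + k4).
s=0.000000, y=-1.300000:
  k1 = f(0.000000, -1.300000) = 0.592000
  k2 = f(0.115000, -1.231920) = 0.633016
  k3 = f(0.115000, -1.227203) = 0.626224
  k4 = f(0.230000, -1.155969) = 0.647592
  y ← -1.300000 + (0.23/6)·(k1 + 2k2 + 2k3 + k4) = -1.155941
s=0.230000, y=-1.155941:
  k1 = f(0.230000, -1.155941) = 0.647551
  k2 = f(0.345000, -1.081472) = 0.650798
  k3 = f(0.345000, -1.081099) = 0.650260
  k4 = f(0.460000, -1.006381) = 0.641145
  y ← -1.155941 + (0.23/6)·(k1 + 2k2 + 2k3 + k4) = -1.006793
y(0.46) ≈ -1.0068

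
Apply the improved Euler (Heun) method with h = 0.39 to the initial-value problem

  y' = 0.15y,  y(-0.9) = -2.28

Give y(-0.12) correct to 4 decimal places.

Heun: k1 = f(t_n, y_n); k2 = f(t_n + h, y_n + h·k1); y_{n+1} = y_n + (h/2)·(k1 + k2).
t=-0.900000, y=-2.280000:
  k1 = f(-0.900000, -2.280000) = -0.342000
  k2 = f(-0.510000, -2.413380) = -0.362007
  y ← -2.280000 + (0.39/2)·(-0.342000 + (-0.362007)) = -2.417281
t=-0.510000, y=-2.417281:
  k1 = f(-0.510000, -2.417281) = -0.362592
  k2 = f(-0.120000, -2.558692) = -0.383804
  y ← -2.417281 + (0.39/2)·(-0.362592 + (-0.383804)) = -2.562829
y(-0.12) ≈ -2.5628

-2.5628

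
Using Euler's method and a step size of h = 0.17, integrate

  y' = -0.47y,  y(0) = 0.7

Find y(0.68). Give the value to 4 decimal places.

Euler: y_{n+1} = y_n + h·f(t_n, y_n).
t=0.000000, y=0.700000: f=-0.329000 → y ← 0.700000 + 0.17·(-0.329000) = 0.644070
t=0.170000, y=0.644070: f=-0.302713 → y ← 0.644070 + 0.17·(-0.302713) = 0.592609
t=0.340000, y=0.592609: f=-0.278526 → y ← 0.592609 + 0.17·(-0.278526) = 0.545259
t=0.510000, y=0.545259: f=-0.256272 → y ← 0.545259 + 0.17·(-0.256272) = 0.501693
y(0.68) ≈ 0.5017

0.5017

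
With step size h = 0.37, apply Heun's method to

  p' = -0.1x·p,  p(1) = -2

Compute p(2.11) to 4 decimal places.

Heun: k1 = f(x_n, p_n); k2 = f(x_n + h, p_n + h·k1); p_{n+1} = p_n + (h/2)·(k1 + k2).
x=1.000000, p=-2.000000:
  k1 = f(1.000000, -2.000000) = 0.200000
  k2 = f(1.370000, -1.926000) = 0.263862
  p ← -2.000000 + (0.37/2)·(0.200000 + 0.263862) = -1.914186
x=1.370000, p=-1.914186:
  k1 = f(1.370000, -1.914186) = 0.262243
  k2 = f(1.740000, -1.817155) = 0.316185
  p ← -1.914186 + (0.37/2)·(0.262243 + 0.316185) = -1.807176
x=1.740000, p=-1.807176:
  k1 = f(1.740000, -1.807176) = 0.314449
  k2 = f(2.110000, -1.690830) = 0.356765
  p ← -1.807176 + (0.37/2)·(0.314449 + 0.356765) = -1.683002
p(2.11) ≈ -1.6830

-1.6830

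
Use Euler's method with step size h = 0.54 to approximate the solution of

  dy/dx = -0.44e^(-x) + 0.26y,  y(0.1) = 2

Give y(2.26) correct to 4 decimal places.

Euler: y_{n+1} = y_n + h·f(x_n, y_n).
x=0.100000, y=2.000000: f=0.121872 → y ← 2.000000 + 0.54·0.121872 = 2.065811
x=0.640000, y=2.065811: f=0.305102 → y ← 2.065811 + 0.54·0.305102 = 2.230566
x=1.180000, y=2.230566: f=0.444744 → y ← 2.230566 + 0.54·0.444744 = 2.470728
x=1.720000, y=2.470728: f=0.563600 → y ← 2.470728 + 0.54·0.563600 = 2.775072
y(2.26) ≈ 2.7751

2.7751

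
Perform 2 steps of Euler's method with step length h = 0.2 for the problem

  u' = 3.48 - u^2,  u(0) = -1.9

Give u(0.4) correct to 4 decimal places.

Euler: u_{n+1} = u_n + h·f(x_n, u_n).
x=0.000000, u=-1.900000: f=-0.130000 → u ← -1.900000 + 0.2·(-0.130000) = -1.926000
x=0.200000, u=-1.926000: f=-0.229476 → u ← -1.926000 + 0.2·(-0.229476) = -1.971895
u(0.4) ≈ -1.9719

-1.9719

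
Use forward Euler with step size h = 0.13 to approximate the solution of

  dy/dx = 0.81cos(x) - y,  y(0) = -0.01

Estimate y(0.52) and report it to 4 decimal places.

0.3286

Euler: y_{n+1} = y_n + h·f(x_n, y_n).
x=0.000000, y=-0.010000: f=0.820000 → y ← -0.010000 + 0.13·0.820000 = 0.096600
x=0.130000, y=0.096600: f=0.706565 → y ← 0.096600 + 0.13·0.706565 = 0.188453
x=0.260000, y=0.188453: f=0.594322 → y ← 0.188453 + 0.13·0.594322 = 0.265715
x=0.390000, y=0.265715: f=0.483461 → y ← 0.265715 + 0.13·0.483461 = 0.328565
y(0.52) ≈ 0.3286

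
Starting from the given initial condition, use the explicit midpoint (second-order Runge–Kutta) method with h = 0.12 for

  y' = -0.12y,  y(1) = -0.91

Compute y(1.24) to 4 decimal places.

Midpoint: k1 = f(t_n, y_n); k2 = f(t_n + h/2, y_n + (h/2)·k1); y_{n+1} = y_n + h·k2.
t=1.000000, y=-0.910000:
  k1 = f(1.000000, -0.910000) = 0.109200
  k2 = f(1.060000, -0.903448) = 0.108414
  y ← -0.910000 + 0.12·0.108414 = -0.896990
t=1.120000, y=-0.896990:
  k1 = f(1.120000, -0.896990) = 0.107639
  k2 = f(1.180000, -0.890532) = 0.106864
  y ← -0.896990 + 0.12·0.106864 = -0.884167
y(1.24) ≈ -0.8842

-0.8842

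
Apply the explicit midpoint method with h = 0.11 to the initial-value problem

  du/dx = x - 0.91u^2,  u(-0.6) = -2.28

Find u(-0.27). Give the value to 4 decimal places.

Midpoint: k1 = f(x_n, u_n); k2 = f(x_n + h/2, u_n + (h/2)·k1); u_{n+1} = u_n + h·k2.
x=-0.600000, u=-2.280000:
  k1 = f(-0.600000, -2.280000) = -5.330544
  k2 = f(-0.545000, -2.573180) = -6.570342
  u ← -2.280000 + 0.11·(-6.570342) = -3.002738
x=-0.490000, u=-3.002738:
  k1 = f(-0.490000, -3.002738) = -8.694954
  k2 = f(-0.435000, -3.480960) = -11.461546
  u ← -3.002738 + 0.11·(-11.461546) = -4.263508
x=-0.380000, u=-4.263508:
  k1 = f(-0.380000, -4.263508) = -16.921523
  k2 = f(-0.325000, -5.194191) = -24.876458
  u ← -4.263508 + 0.11·(-24.876458) = -6.999918
u(-0.27) ≈ -6.9999

-6.9999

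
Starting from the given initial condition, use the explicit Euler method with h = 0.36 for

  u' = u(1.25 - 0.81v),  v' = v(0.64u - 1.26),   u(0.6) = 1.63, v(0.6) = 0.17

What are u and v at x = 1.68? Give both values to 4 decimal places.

4.4910, 0.2160

Euler on (u,v): u_{n+1} = u_n + h·u', v_{n+1} = v_n + h·v'.
0.600000: (1.630000, 0.170000); f=(1.813049, -0.036856) → (2.282698, 0.156732)
0.960000: (2.282698, 0.156732); f=(2.563577, 0.031492) → (3.205585, 0.168069)
1.320000: (3.205585, 0.168069); f=(3.570587, 0.133039) → (4.490997, 0.215963)
(u(1.68), v(1.68)) ≈ (4.4910, 0.2160)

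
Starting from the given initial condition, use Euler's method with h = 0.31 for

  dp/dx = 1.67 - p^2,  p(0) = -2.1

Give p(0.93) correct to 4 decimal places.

Euler: p_{n+1} = p_n + h·f(x_n, p_n).
x=0.000000, p=-2.100000: f=-2.740000 → p ← -2.100000 + 0.31·(-2.740000) = -2.949400
x=0.310000, p=-2.949400: f=-7.028960 → p ← -2.949400 + 0.31·(-7.028960) = -5.128378
x=0.620000, p=-5.128378: f=-24.630258 → p ← -5.128378 + 0.31·(-24.630258) = -12.763758
p(0.93) ≈ -12.7638

-12.7638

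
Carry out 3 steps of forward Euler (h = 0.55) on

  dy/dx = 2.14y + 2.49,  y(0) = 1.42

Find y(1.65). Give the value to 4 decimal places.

25.4923

Euler: y_{n+1} = y_n + h·f(x_n, y_n).
x=0.000000, y=1.420000: f=5.528800 → y ← 1.420000 + 0.55·5.528800 = 4.460840
x=0.550000, y=4.460840: f=12.036198 → y ← 4.460840 + 0.55·12.036198 = 11.080749
x=1.100000, y=11.080749: f=26.202802 → y ← 11.080749 + 0.55·26.202802 = 25.492290
y(1.65) ≈ 25.4923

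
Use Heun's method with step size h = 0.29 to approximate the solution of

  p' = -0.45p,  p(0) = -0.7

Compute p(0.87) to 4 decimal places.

Heun: k1 = f(x_n, p_n); k2 = f(x_n + h, p_n + h·k1); p_{n+1} = p_n + (h/2)·(k1 + k2).
x=0.000000, p=-0.700000:
  k1 = f(0.000000, -0.700000) = 0.315000
  k2 = f(0.290000, -0.608650) = 0.273892
  p ← -0.700000 + (0.29/2)·(0.315000 + 0.273892) = -0.614611
x=0.290000, p=-0.614611:
  k1 = f(0.290000, -0.614611) = 0.276575
  k2 = f(0.580000, -0.534404) = 0.240482
  p ← -0.614611 + (0.29/2)·(0.276575 + 0.240482) = -0.539637
x=0.580000, p=-0.539637:
  k1 = f(0.580000, -0.539637) = 0.242837
  k2 = f(0.870000, -0.469215) = 0.211147
  p ← -0.539637 + (0.29/2)·(0.242837 + 0.211147) = -0.473810
p(0.87) ≈ -0.4738

-0.4738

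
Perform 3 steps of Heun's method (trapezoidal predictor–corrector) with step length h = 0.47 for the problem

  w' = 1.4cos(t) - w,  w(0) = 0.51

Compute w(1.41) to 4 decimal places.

0.7052

Heun: k1 = f(t_n, w_n); k2 = f(t_n + h, w_n + h·k1); w_{n+1} = w_n + (h/2)·(k1 + k2).
t=0.000000, w=0.510000:
  k1 = f(0.000000, 0.510000) = 0.890000
  k2 = f(0.470000, 0.928300) = 0.319896
  w ← 0.510000 + (0.47/2)·(0.890000 + 0.319896) = 0.794325
t=0.470000, w=0.794325:
  k1 = f(0.470000, 0.794325) = 0.453870
  k2 = f(0.940000, 1.007644) = -0.181941
  w ← 0.794325 + (0.47/2)·(0.453870 + (-0.181941)) = 0.858229
t=0.940000, w=0.858229:
  k1 = f(0.940000, 0.858229) = -0.032526
  k2 = f(1.410000, 0.842942) = -0.618796
  w ← 0.858229 + (0.47/2)·(-0.032526 + (-0.618796)) = 0.705168
w(1.41) ≈ 0.7052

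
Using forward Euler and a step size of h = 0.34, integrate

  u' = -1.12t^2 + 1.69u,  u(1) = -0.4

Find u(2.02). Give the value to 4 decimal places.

Euler: u_{n+1} = u_n + h·f(t_n, u_n).
t=1.000000, u=-0.400000: f=-1.796000 → u ← -0.400000 + 0.34·(-1.796000) = -1.010640
t=1.340000, u=-1.010640: f=-3.719054 → u ← -1.010640 + 0.34·(-3.719054) = -2.275118
t=1.680000, u=-2.275118: f=-7.006038 → u ← -2.275118 + 0.34·(-7.006038) = -4.657171
u(2.02) ≈ -4.6572

-4.6572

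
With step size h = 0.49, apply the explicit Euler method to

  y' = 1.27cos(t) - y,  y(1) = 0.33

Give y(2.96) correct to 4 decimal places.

Euler: y_{n+1} = y_n + h·f(t_n, y_n).
t=1.000000, y=0.330000: f=0.356184 → y ← 0.330000 + 0.49·0.356184 = 0.504530
t=1.490000, y=0.504530: f=-0.402030 → y ← 0.504530 + 0.49·(-0.402030) = 0.307535
t=1.980000, y=0.307535: f=-0.812841 → y ← 0.307535 + 0.49·(-0.812841) = -0.090757
t=2.470000, y=-0.090757: f=-0.903439 → y ← -0.090757 + 0.49·(-0.903439) = -0.533442
y(2.96) ≈ -0.5334

-0.5334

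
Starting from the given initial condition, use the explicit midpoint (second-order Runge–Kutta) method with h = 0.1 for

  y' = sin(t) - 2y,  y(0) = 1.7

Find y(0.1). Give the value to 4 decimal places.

Midpoint: k1 = f(t_n, y_n); k2 = f(t_n + h/2, y_n + (h/2)·k1); y_{n+1} = y_n + h·k2.
t=0.000000, y=1.700000:
  k1 = f(0.000000, 1.700000) = -3.400000
  k2 = f(0.050000, 1.530000) = -3.010021
  y ← 1.700000 + 0.1·(-3.010021) = 1.398998
y(0.1) ≈ 1.3990

1.3990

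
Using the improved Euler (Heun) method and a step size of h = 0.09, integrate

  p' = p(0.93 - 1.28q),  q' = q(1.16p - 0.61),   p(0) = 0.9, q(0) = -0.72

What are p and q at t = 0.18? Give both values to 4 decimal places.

Heun on (p,q): k1 = f(t_n, state_n); k2 = f(t_n + h, state_n + h·k1); state_{n+1} = state_n + (h/2)·(k1 + k2).
0.000000: (0.900000, -0.720000)
  k1 = (1.666440, -0.312480)
  predictor → (1.049980, -0.748123)
  k2 = (1.981939, -0.454841)
  → (1.064177, -0.754529)
0.090000: (1.064177, -0.754529)
  k1 = (2.017464, -0.471162)
  predictor → (1.245749, -0.796934)
  k2 = (2.429304, -0.665495)
  → (1.264282, -0.805679)
(p(0.18), q(0.18)) ≈ (1.2643, -0.8057)

1.2643, -0.8057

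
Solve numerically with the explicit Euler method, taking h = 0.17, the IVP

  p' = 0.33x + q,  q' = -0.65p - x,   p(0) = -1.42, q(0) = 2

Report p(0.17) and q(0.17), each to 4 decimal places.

Euler on (p,q): p_{n+1} = p_n + h·p', q_{n+1} = q_n + h·q'.
0.000000: (-1.420000, 2.000000); f=(2.000000, 0.923000) → (-1.080000, 2.156910)
(p(0.17), q(0.17)) ≈ (-1.0800, 2.1569)

-1.0800, 2.1569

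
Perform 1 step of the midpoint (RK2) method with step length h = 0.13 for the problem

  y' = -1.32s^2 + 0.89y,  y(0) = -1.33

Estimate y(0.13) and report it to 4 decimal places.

Midpoint: k1 = f(s_n, y_n); k2 = f(s_n + h/2, y_n + (h/2)·k1); y_{n+1} = y_n + h·k2.
s=0.000000, y=-1.330000:
  k1 = f(0.000000, -1.330000) = -1.183700
  k2 = f(0.065000, -1.406941) = -1.257754
  y ← -1.330000 + 0.13·(-1.257754) = -1.493508
y(0.13) ≈ -1.4935

-1.4935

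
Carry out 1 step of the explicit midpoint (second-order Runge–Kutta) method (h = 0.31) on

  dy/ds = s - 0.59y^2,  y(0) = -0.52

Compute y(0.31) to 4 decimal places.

Midpoint: k1 = f(s_n, y_n); k2 = f(s_n + h/2, y_n + (h/2)·k1); y_{n+1} = y_n + h·k2.
s=0.000000, y=-0.520000:
  k1 = f(0.000000, -0.520000) = -0.159536
  k2 = f(0.155000, -0.544728) = -0.020070
  y ← -0.520000 + 0.31·(-0.020070) = -0.526222
y(0.31) ≈ -0.5262

-0.5262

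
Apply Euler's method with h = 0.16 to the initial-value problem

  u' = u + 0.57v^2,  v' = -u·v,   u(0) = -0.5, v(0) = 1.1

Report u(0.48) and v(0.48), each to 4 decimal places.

-0.3339, 1.3623

Euler on (u,v): u_{n+1} = u_n + h·u', v_{n+1} = v_n + h·v'.
0.000000: (-0.500000, 1.100000); f=(0.189700, 0.550000) → (-0.469648, 1.188000)
0.160000: (-0.469648, 1.188000); f=(0.334818, 0.557942) → (-0.416077, 1.277271)
0.320000: (-0.416077, 1.277271); f=(0.513833, 0.531443) → (-0.333864, 1.362302)
(u(0.48), v(0.48)) ≈ (-0.3339, 1.3623)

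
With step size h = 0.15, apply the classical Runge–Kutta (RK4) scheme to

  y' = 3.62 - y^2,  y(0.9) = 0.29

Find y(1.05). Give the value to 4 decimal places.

RK4: k1 = f(x_n, y_n); k2 = f(x_n + h/2, y_n + (h/2)·k1); k3 = f(x_n + h/2, y_n + (h/2)·k2); k4 = f(x_n + h, y_n + h·k3); y_{n+1} = y_n + (h/6)·(k1 + 2k2 + 2k3 + k4).
x=0.900000, y=0.290000:
  k1 = f(0.900000, 0.290000) = 3.535900
  k2 = f(0.975000, 0.555192) = 3.311761
  k3 = f(0.975000, 0.538382) = 3.330145
  k4 = f(1.050000, 0.789522) = 2.996655
  y ← 0.290000 + (0.15/6)·(k1 + 2k2 + 2k3 + k4) = 0.785409
y(1.05) ≈ 0.7854

0.7854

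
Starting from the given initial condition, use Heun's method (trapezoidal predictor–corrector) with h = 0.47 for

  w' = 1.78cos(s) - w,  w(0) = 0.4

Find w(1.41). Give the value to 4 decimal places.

Heun: k1 = f(s_n, w_n); k2 = f(s_n + h, w_n + h·k1); w_{n+1} = w_n + (h/2)·(k1 + k2).
s=0.000000, w=0.400000:
  k1 = f(0.000000, 0.400000) = 1.380000
  k2 = f(0.470000, 1.048600) = 0.538392
  w ← 0.400000 + (0.47/2)·(1.380000 + 0.538392) = 0.850822
s=0.470000, w=0.850822:
  k1 = f(0.470000, 0.850822) = 0.736170
  k2 = f(0.940000, 1.196822) = -0.146999
  w ← 0.850822 + (0.47/2)·(0.736170 + (-0.146999)) = 0.989277
s=0.940000, w=0.989277:
  k1 = f(0.940000, 0.989277) = 0.060546
  k2 = f(1.410000, 1.017734) = -0.732748
  w ← 0.989277 + (0.47/2)·(0.060546 + (-0.732748)) = 0.831310
w(1.41) ≈ 0.8313

0.8313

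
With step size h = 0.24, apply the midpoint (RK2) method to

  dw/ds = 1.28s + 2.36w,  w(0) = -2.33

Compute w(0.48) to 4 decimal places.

-6.7526

Midpoint: k1 = f(s_n, w_n); k2 = f(s_n + h/2, w_n + (h/2)·k1); w_{n+1} = w_n + h·k2.
s=0.000000, w=-2.330000:
  k1 = f(0.000000, -2.330000) = -5.498800
  k2 = f(0.120000, -2.989856) = -6.902460
  w ← -2.330000 + 0.24·(-6.902460) = -3.986590
s=0.240000, w=-3.986590:
  k1 = f(0.240000, -3.986590) = -9.101153
  k2 = f(0.360000, -5.078729) = -11.525000
  w ← -3.986590 + 0.24·(-11.525000) = -6.752590
w(0.48) ≈ -6.7526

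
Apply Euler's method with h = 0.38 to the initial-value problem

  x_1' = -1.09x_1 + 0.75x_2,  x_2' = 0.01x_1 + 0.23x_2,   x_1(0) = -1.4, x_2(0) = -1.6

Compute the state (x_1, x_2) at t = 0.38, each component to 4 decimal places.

-1.2761, -1.7452

Euler on (x_1,x_2): x_1_{n+1} = x_1_n + h·x_1', x_2_{n+1} = x_2_n + h·x_2'.
0.000000: (-1.400000, -1.600000); f=(0.326000, -0.382000) → (-1.276120, -1.745160)
(x_1(0.38), x_2(0.38)) ≈ (-1.2761, -1.7452)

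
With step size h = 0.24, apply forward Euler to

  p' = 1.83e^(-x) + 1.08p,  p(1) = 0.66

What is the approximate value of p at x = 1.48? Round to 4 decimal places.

Euler: p_{n+1} = p_n + h·f(x_n, p_n).
x=1.000000, p=0.660000: f=1.386019 → p ← 0.660000 + 0.24·1.386019 = 0.992645
x=1.240000, p=0.992645: f=1.601629 → p ← 0.992645 + 0.24·1.601629 = 1.377036
p(1.48) ≈ 1.3770

1.3770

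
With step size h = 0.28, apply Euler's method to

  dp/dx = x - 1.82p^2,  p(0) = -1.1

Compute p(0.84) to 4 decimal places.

-8.0072

Euler: p_{n+1} = p_n + h·f(x_n, p_n).
x=0.000000, p=-1.100000: f=-2.202200 → p ← -1.100000 + 0.28·(-2.202200) = -1.716616
x=0.280000, p=-1.716616: f=-5.083122 → p ← -1.716616 + 0.28·(-5.083122) = -3.139890
x=0.560000, p=-3.139890: f=-17.383218 → p ← -3.139890 + 0.28·(-17.383218) = -8.007191
p(0.84) ≈ -8.0072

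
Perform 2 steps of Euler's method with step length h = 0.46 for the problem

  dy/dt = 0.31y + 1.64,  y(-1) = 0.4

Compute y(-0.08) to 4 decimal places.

Euler: y_{n+1} = y_n + h·f(t_n, y_n).
t=-1.000000, y=0.400000: f=1.764000 → y ← 0.400000 + 0.46·1.764000 = 1.211440
t=-0.540000, y=1.211440: f=2.015546 → y ← 1.211440 + 0.46·2.015546 = 2.138591
y(-0.08) ≈ 2.1386

2.1386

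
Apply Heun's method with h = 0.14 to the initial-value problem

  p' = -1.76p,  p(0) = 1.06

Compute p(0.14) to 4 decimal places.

Heun: k1 = f(x_n, p_n); k2 = f(x_n + h, p_n + h·k1); p_{n+1} = p_n + (h/2)·(k1 + k2).
x=0.000000, p=1.060000:
  k1 = f(0.000000, 1.060000) = -1.865600
  k2 = f(0.140000, 0.798816) = -1.405916
  p ← 1.060000 + (0.14/2)·(-1.865600 + (-1.405916)) = 0.830994
p(0.14) ≈ 0.8310

0.8310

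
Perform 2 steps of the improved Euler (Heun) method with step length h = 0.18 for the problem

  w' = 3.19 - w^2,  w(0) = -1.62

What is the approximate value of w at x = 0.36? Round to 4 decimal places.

Heun: k1 = f(x_n, w_n); k2 = f(x_n + h, w_n + h·k1); w_{n+1} = w_n + (h/2)·(k1 + k2).
x=0.000000, w=-1.620000:
  k1 = f(0.000000, -1.620000) = 0.565600
  k2 = f(0.180000, -1.518192) = 0.885093
  w ← -1.620000 + (0.18/2)·(0.565600 + 0.885093) = -1.489438
x=0.180000, w=-1.489438:
  k1 = f(0.180000, -1.489438) = 0.971576
  k2 = f(0.360000, -1.314554) = 1.461948
  w ← -1.489438 + (0.18/2)·(0.971576 + 1.461948) = -1.270421
w(0.36) ≈ -1.2704

-1.2704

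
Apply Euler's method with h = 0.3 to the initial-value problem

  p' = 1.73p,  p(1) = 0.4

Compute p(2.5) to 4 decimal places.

Euler: p_{n+1} = p_n + h·f(x_n, p_n).
x=1.000000, p=0.400000: f=0.692000 → p ← 0.400000 + 0.3·0.692000 = 0.607600
x=1.300000, p=0.607600: f=1.051148 → p ← 0.607600 + 0.3·1.051148 = 0.922944
x=1.600000, p=0.922944: f=1.596694 → p ← 0.922944 + 0.3·1.596694 = 1.401953
x=1.900000, p=1.401953: f=2.425378 → p ← 1.401953 + 0.3·2.425378 = 2.129566
x=2.200000, p=2.129566: f=3.684149 → p ← 2.129566 + 0.3·3.684149 = 3.234811
p(2.5) ≈ 3.2348

3.2348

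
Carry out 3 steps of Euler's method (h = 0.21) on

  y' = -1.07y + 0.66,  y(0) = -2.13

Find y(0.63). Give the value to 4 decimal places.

-0.6633

Euler: y_{n+1} = y_n + h·f(x_n, y_n).
x=0.000000, y=-2.130000: f=2.939100 → y ← -2.130000 + 0.21·2.939100 = -1.512789
x=0.210000, y=-1.512789: f=2.278684 → y ← -1.512789 + 0.21·2.278684 = -1.034265
x=0.420000, y=-1.034265: f=1.766664 → y ← -1.034265 + 0.21·1.766664 = -0.663266
y(0.63) ≈ -0.6633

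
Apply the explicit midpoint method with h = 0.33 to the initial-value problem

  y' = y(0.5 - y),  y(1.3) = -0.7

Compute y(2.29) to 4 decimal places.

-4.6265

Midpoint: k1 = f(t_n, y_n); k2 = f(t_n + h/2, y_n + (h/2)·k1); y_{n+1} = y_n + h·k2.
t=1.300000, y=-0.700000:
  k1 = f(1.300000, -0.700000) = -0.840000
  k2 = f(1.465000, -0.838600) = -1.122550
  y ← -0.700000 + 0.33·(-1.122550) = -1.070441
t=1.630000, y=-1.070441:
  k1 = f(1.630000, -1.070441) = -1.681066
  k2 = f(1.795000, -1.347817) = -2.490520
  y ← -1.070441 + 0.33·(-2.490520) = -1.892313
t=1.960000, y=-1.892313:
  k1 = f(1.960000, -1.892313) = -4.527006
  k2 = f(2.125000, -2.639269) = -8.285376
  y ← -1.892313 + 0.33·(-8.285376) = -4.626487
y(2.29) ≈ -4.6265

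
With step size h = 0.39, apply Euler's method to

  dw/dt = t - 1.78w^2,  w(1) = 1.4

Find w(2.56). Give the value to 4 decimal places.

1.1338

Euler: w_{n+1} = w_n + h·f(t_n, w_n).
t=1.000000, w=1.400000: f=-2.488800 → w ← 1.400000 + 0.39·(-2.488800) = 0.429368
t=1.390000, w=0.429368: f=1.061845 → w ← 0.429368 + 0.39·1.061845 = 0.843487
t=1.780000, w=0.843487: f=0.513581 → w ← 0.843487 + 0.39·0.513581 = 1.043784
t=2.170000, w=1.043784: f=0.230716 → w ← 1.043784 + 0.39·0.230716 = 1.133763
w(2.56) ≈ 1.1338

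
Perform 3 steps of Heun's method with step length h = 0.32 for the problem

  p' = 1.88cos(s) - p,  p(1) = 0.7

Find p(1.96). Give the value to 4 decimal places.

Heun: k1 = f(s_n, p_n); k2 = f(s_n + h, p_n + h·k1); p_{n+1} = p_n + (h/2)·(k1 + k2).
s=1.000000, p=0.700000:
  k1 = f(1.000000, 0.700000) = 0.315768
  k2 = f(1.320000, 0.801046) = -0.334476
  p ← 0.700000 + (0.32/2)·(0.315768 + (-0.334476)) = 0.697007
s=1.320000, p=0.697007:
  k1 = f(1.320000, 0.697007) = -0.230437
  k2 = f(1.640000, 0.623267) = -0.753266
  p ← 0.697007 + (0.32/2)·(-0.230437 + (-0.753266)) = 0.539614
s=1.640000, p=0.539614:
  k1 = f(1.640000, 0.539614) = -0.669613
  k2 = f(1.960000, 0.325338) = -1.038707
  p ← 0.539614 + (0.32/2)·(-0.669613 + (-1.038707)) = 0.266283
p(1.96) ≈ 0.2663

0.2663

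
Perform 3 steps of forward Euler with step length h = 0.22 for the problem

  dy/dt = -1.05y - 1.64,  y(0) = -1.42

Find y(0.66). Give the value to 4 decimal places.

-1.4974

Euler: y_{n+1} = y_n + h·f(t_n, y_n).
t=0.000000, y=-1.420000: f=-0.149000 → y ← -1.420000 + 0.22·(-0.149000) = -1.452780
t=0.220000, y=-1.452780: f=-0.114581 → y ← -1.452780 + 0.22·(-0.114581) = -1.477988
t=0.440000, y=-1.477988: f=-0.088113 → y ← -1.477988 + 0.22·(-0.088113) = -1.497373
y(0.66) ≈ -1.4974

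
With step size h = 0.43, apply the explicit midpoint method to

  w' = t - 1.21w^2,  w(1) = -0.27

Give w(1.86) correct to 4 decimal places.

0.8048

Midpoint: k1 = f(t_n, w_n); k2 = f(t_n + h/2, w_n + (h/2)·k1); w_{n+1} = w_n + h·k2.
t=1.000000, w=-0.270000:
  k1 = f(1.000000, -0.270000) = 0.911791
  k2 = f(1.215000, -0.073965) = 1.208380
  w ← -0.270000 + 0.43·1.208380 = 0.249604
t=1.430000, w=0.249604:
  k1 = f(1.430000, 0.249604) = 1.354615
  k2 = f(1.645000, 0.540846) = 1.291058
  w ← 0.249604 + 0.43·1.291058 = 0.804758
w(1.86) ≈ 0.8048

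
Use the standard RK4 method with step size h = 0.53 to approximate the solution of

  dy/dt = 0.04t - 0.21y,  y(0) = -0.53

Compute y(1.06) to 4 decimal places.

-0.4033

RK4: k1 = f(t_n, y_n); k2 = f(t_n + h/2, y_n + (h/2)·k1); k3 = f(t_n + h/2, y_n + (h/2)·k2); k4 = f(t_n + h, y_n + h·k3); y_{n+1} = y_n + (h/6)·(k1 + 2k2 + 2k3 + k4).
t=0.000000, y=-0.530000:
  k1 = f(0.000000, -0.530000) = 0.111300
  k2 = f(0.265000, -0.500506) = 0.115706
  k3 = f(0.265000, -0.499338) = 0.115461
  k4 = f(0.530000, -0.468806) = 0.119649
  y ← -0.530000 + (0.53/6)·(k1 + 2k2 + 2k3 + k4) = -0.468760
t=0.530000, y=-0.468760:
  k1 = f(0.530000, -0.468760) = 0.119640
  k2 = f(0.795000, -0.437055) = 0.123582
  k3 = f(0.795000, -0.436011) = 0.123362
  k4 = f(1.060000, -0.403378) = 0.127109
  y ← -0.468760 + (0.53/6)·(k1 + 2k2 + 2k3 + k4) = -0.403337
y(1.06) ≈ -0.4033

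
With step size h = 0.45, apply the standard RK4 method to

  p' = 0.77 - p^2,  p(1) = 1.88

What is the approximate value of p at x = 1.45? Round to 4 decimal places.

1.2271

RK4: k1 = f(x_n, p_n); k2 = f(x_n + h/2, p_n + (h/2)·k1); k3 = f(x_n + h/2, p_n + (h/2)·k2); k4 = f(x_n + h, p_n + h·k3); p_{n+1} = p_n + (h/6)·(k1 + 2k2 + 2k3 + k4).
x=1.000000, p=1.880000:
  k1 = f(1.000000, 1.880000) = -2.764400
  k2 = f(1.225000, 1.258010) = -0.812589
  k3 = f(1.225000, 1.697167) = -2.110377
  k4 = f(1.450000, 0.930330) = -0.095514
  p ← 1.880000 + (0.45/6)·(k1 + 2k2 + 2k3 + k4) = 1.227061
p(1.45) ≈ 1.2271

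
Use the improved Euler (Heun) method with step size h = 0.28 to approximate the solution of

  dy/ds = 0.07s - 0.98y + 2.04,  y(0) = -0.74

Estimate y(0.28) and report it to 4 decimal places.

-0.0692

Heun: k1 = f(s_n, y_n); k2 = f(s_n + h, y_n + h·k1); y_{n+1} = y_n + (h/2)·(k1 + k2).
s=0.000000, y=-0.740000:
  k1 = f(0.000000, -0.740000) = 2.765200
  k2 = f(0.280000, 0.034256) = 2.026029
  y ← -0.740000 + (0.28/2)·(2.765200 + 2.026029) = -0.069228
y(0.28) ≈ -0.0692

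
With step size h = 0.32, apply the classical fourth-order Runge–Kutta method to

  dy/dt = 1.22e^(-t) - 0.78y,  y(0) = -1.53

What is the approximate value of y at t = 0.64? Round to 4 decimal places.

RK4: k1 = f(t_n, y_n); k2 = f(t_n + h/2, y_n + (h/2)·k1); k3 = f(t_n + h/2, y_n + (h/2)·k2); k4 = f(t_n + h, y_n + h·k3); y_{n+1} = y_n + (h/6)·(k1 + 2k2 + 2k3 + k4).
t=0.000000, y=-1.530000:
  k1 = f(0.000000, -1.530000) = 2.413400
  k2 = f(0.160000, -1.143856) = 1.931823
  k3 = f(0.160000, -1.220908) = 1.991924
  k4 = f(0.320000, -0.892584) = 1.582118
  y ← -1.530000 + (0.32/6)·(k1 + 2k2 + 2k3 + k4) = -0.898373
t=0.320000, y=-0.898373:
  k1 = f(0.320000, -0.898373) = 1.586633
  k2 = f(0.480000, -0.644512) = 1.257635
  k3 = f(0.480000, -0.697151) = 1.298694
  k4 = f(0.640000, -0.482791) = 1.019874
  y ← -0.898373 + (0.32/6)·(k1 + 2k2 + 2k3 + k4) = -0.486684
y(0.64) ≈ -0.4867

-0.4867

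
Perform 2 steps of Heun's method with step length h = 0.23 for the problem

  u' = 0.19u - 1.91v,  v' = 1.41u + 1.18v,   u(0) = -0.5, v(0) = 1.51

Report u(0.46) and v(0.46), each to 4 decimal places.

-2.0756, 1.6074

Heun on (u,v): k1 = f(t_n, state_n); k2 = f(t_n + h, state_n + h·k1); state_{n+1} = state_n + (h/2)·(k1 + k2).
0.000000: (-0.500000, 1.510000)
  k1 = (-2.979100, 1.076800)
  predictor → (-1.185193, 1.757664)
  k2 = (-3.582325, 0.402921)
  → (-1.254564, 1.680168)
0.230000: (-1.254564, 1.680168)
  k1 = (-3.447488, 0.213663)
  predictor → (-2.047486, 1.729310)
  k2 = (-3.692005, -0.846369)
  → (-2.075606, 1.607407)
(u(0.46), v(0.46)) ≈ (-2.0756, 1.6074)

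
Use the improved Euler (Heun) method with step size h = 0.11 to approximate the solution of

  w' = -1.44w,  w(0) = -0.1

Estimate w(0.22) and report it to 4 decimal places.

Heun: k1 = f(t_n, w_n); k2 = f(t_n + h, w_n + h·k1); w_{n+1} = w_n + (h/2)·(k1 + k2).
t=0.000000, w=-0.100000:
  k1 = f(0.000000, -0.100000) = 0.144000
  k2 = f(0.110000, -0.084160) = 0.121190
  w ← -0.100000 + (0.11/2)·(0.144000 + 0.121190) = -0.085415
t=0.110000, w=-0.085415:
  k1 = f(0.110000, -0.085415) = 0.122997
  k2 = f(0.220000, -0.071885) = 0.103514
  w ← -0.085415 + (0.11/2)·(0.122997 + 0.103514) = -0.072956
w(0.22) ≈ -0.0730

-0.0730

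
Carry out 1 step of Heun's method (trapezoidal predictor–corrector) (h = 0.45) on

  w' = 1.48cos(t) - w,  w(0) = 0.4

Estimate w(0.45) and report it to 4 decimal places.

Heun: k1 = f(t_n, w_n); k2 = f(t_n + h, w_n + h·k1); w_{n+1} = w_n + (h/2)·(k1 + k2).
t=0.000000, w=0.400000:
  k1 = f(0.000000, 0.400000) = 1.080000
  k2 = f(0.450000, 0.886000) = 0.446662
  w ← 0.400000 + (0.45/2)·(1.080000 + 0.446662) = 0.743499
w(0.45) ≈ 0.7435

0.7435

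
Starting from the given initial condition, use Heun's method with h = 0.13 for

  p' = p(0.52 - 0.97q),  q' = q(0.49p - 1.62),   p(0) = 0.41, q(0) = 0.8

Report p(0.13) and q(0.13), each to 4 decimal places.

0.4003, 0.6657

Heun on (p,q): k1 = f(t_n, state_n); k2 = f(t_n + h, state_n + h·k1); state_{n+1} = state_n + (h/2)·(k1 + k2).
0.000000: (0.410000, 0.800000)
  k1 = (-0.104960, -1.135280)
  predictor → (0.396355, 0.652414)
  k2 = (-0.044725, -0.930202)
  → (0.400270, 0.665744)
(p(0.13), q(0.13)) ≈ (0.4003, 0.6657)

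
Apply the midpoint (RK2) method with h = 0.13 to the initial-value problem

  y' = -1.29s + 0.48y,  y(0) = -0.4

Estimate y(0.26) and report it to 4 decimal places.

Midpoint: k1 = f(s_n, y_n); k2 = f(s_n + h/2, y_n + (h/2)·k1); y_{n+1} = y_n + h·k2.
s=0.000000, y=-0.400000:
  k1 = f(0.000000, -0.400000) = -0.192000
  k2 = f(0.065000, -0.412480) = -0.281840
  y ← -0.400000 + 0.13·(-0.281840) = -0.436639
s=0.130000, y=-0.436639:
  k1 = f(0.130000, -0.436639) = -0.377287
  k2 = f(0.195000, -0.461163) = -0.472908
  y ← -0.436639 + 0.13·(-0.472908) = -0.498117
y(0.26) ≈ -0.4981

-0.4981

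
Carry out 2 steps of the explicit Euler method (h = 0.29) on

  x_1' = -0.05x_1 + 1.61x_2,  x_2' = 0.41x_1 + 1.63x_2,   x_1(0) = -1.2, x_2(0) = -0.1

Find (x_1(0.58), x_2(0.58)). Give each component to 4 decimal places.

Euler on (x_1,x_2): x_1_{n+1} = x_1_n + h·x_1', x_2_{n+1} = x_2_n + h·x_2'.
0.000000: (-1.200000, -0.100000); f=(-0.101000, -0.655000) → (-1.229290, -0.289950)
0.290000: (-1.229290, -0.289950); f=(-0.405355, -0.976627) → (-1.346843, -0.573172)
(x_1(0.58), x_2(0.58)) ≈ (-1.3468, -0.5732)

-1.3468, -0.5732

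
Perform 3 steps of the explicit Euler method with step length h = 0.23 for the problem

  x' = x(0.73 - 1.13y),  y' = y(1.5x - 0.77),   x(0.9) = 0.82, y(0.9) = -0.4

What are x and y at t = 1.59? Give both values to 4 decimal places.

1.7445, -0.6720

Euler on (x,y): x_{n+1} = x_n + h·x', y_{n+1} = y_n + h·y'.
0.900000: (0.820000, -0.400000); f=(0.969240, -0.184000) → (1.042925, -0.442320)
1.130000: (1.042925, -0.442320); f=(1.282612, -0.351374) → (1.337926, -0.523136)
1.360000: (1.337926, -0.523136); f=(1.767592, -0.647061) → (1.744472, -0.671960)
(x(1.59), y(1.59)) ≈ (1.7445, -0.6720)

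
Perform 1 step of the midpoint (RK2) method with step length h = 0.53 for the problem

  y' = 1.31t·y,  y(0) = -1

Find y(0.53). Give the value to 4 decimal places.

-1.1840

Midpoint: k1 = f(t_n, y_n); k2 = f(t_n + h/2, y_n + (h/2)·k1); y_{n+1} = y_n + h·k2.
t=0.000000, y=-1.000000:
  k1 = f(0.000000, -1.000000) = 0.000000
  k2 = f(0.265000, -1.000000) = -0.347150
  y ← -1.000000 + 0.53·(-0.347150) = -1.183990
y(0.53) ≈ -1.1840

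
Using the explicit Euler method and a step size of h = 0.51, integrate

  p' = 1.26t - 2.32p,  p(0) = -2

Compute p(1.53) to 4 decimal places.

0.6077

Euler: p_{n+1} = p_n + h·f(t_n, p_n).
t=0.000000, p=-2.000000: f=4.640000 → p ← -2.000000 + 0.51·4.640000 = 0.366400
t=0.510000, p=0.366400: f=-0.207448 → p ← 0.366400 + 0.51·(-0.207448) = 0.260602
t=1.020000, p=0.260602: f=0.680604 → p ← 0.260602 + 0.51·0.680604 = 0.607710
p(1.53) ≈ 0.6077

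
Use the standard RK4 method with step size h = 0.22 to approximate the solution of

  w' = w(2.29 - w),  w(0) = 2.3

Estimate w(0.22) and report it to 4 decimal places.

2.2960

RK4: k1 = f(t_n, w_n); k2 = f(t_n + h/2, w_n + (h/2)·k1); k3 = f(t_n + h/2, w_n + (h/2)·k2); k4 = f(t_n + h, w_n + h·k3); w_{n+1} = w_n + (h/6)·(k1 + 2k2 + 2k3 + k4).
t=0.000000, w=2.300000:
  k1 = f(0.000000, 2.300000) = -0.023000
  k2 = f(0.110000, 2.297470) = -0.017162
  k3 = f(0.110000, 2.298112) = -0.018643
  k4 = f(0.220000, 2.295899) = -0.013543
  w ← 2.300000 + (0.22/6)·(k1 + 2k2 + 2k3 + k4) = 2.296034
w(0.22) ≈ 2.2960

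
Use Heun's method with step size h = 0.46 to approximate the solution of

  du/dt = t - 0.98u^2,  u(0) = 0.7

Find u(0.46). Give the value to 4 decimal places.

Heun: k1 = f(t_n, u_n); k2 = f(t_n + h, u_n + h·k1); u_{n+1} = u_n + (h/2)·(k1 + k2).
t=0.000000, u=0.700000:
  k1 = f(0.000000, 0.700000) = -0.480200
  k2 = f(0.460000, 0.479108) = 0.235046
  u ← 0.700000 + (0.46/2)·(-0.480200 + 0.235046) = 0.643615
u(0.46) ≈ 0.6436

0.6436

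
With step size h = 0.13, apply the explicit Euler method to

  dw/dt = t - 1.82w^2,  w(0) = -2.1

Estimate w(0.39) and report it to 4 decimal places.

-12.4952

Euler: w_{n+1} = w_n + h·f(t_n, w_n).
t=0.000000, w=-2.100000: f=-8.026200 → w ← -2.100000 + 0.13·(-8.026200) = -3.143406
t=0.130000, w=-3.143406: f=-17.853422 → w ← -3.143406 + 0.13·(-17.853422) = -5.464351
t=0.260000, w=-5.464351: f=-54.083618 → w ← -5.464351 + 0.13·(-54.083618) = -12.495221
w(0.39) ≈ -12.4952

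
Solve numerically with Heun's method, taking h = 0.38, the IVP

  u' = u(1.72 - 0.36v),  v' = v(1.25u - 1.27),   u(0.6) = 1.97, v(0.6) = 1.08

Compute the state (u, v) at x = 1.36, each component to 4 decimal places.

3.8990, 6.2586

Heun on (u,v): k1 = f(x_n, state_n); k2 = f(x_n + h, state_n + h·k1); state_{n+1} = state_n + (h/2)·(k1 + k2).
0.600000: (1.970000, 1.080000)
  k1 = (2.622464, 1.287900)
  predictor → (2.966536, 1.569402)
  k2 = (3.426395, 3.826470)
  → (3.119283, 2.051730)
0.980000: (3.119283, 2.051730)
  k1 = (3.061193, 5.394212)
  predictor → (4.282537, 4.101531)
  k2 = (1.042579, 16.747250)
  → (3.899000, 6.258608)
(u(1.36), v(1.36)) ≈ (3.8990, 6.2586)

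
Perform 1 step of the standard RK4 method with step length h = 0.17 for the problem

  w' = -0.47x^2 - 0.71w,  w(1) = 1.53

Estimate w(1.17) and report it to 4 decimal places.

1.2670

RK4: k1 = f(x_n, w_n); k2 = f(x_n + h/2, w_n + (h/2)·k1); k3 = f(x_n + h/2, w_n + (h/2)·k2); k4 = f(x_n + h, w_n + h·k3); w_{n+1} = w_n + (h/6)·(k1 + 2k2 + 2k3 + k4).
x=1.000000, w=1.530000:
  k1 = f(1.000000, 1.530000) = -1.556300
  k2 = f(1.085000, 1.397714) = -1.545673
  k3 = f(1.085000, 1.398618) = -1.546314
  k4 = f(1.170000, 1.267127) = -1.543043
  w ← 1.530000 + (0.17/6)·(k1 + 2k2 + 2k3 + k4) = 1.266973
w(1.17) ≈ 1.2670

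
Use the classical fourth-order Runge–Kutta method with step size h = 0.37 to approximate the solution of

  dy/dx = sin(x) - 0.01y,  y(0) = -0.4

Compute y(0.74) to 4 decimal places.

RK4: k1 = f(x_n, y_n); k2 = f(x_n + h/2, y_n + (h/2)·k1); k3 = f(x_n + h/2, y_n + (h/2)·k2); k4 = f(x_n + h, y_n + h·k3); y_{n+1} = y_n + (h/6)·(k1 + 2k2 + 2k3 + k4).
x=0.000000, y=-0.400000:
  k1 = f(0.000000, -0.400000) = 0.004000
  k2 = f(0.185000, -0.399260) = 0.187939
  k3 = f(0.185000, -0.365231) = 0.187599
  k4 = f(0.370000, -0.330588) = 0.364921
  y ← -0.400000 + (0.37/6)·(k1 + 2k2 + 2k3 + k4) = -0.330934
x=0.370000, y=-0.330934:
  k1 = f(0.370000, -0.330934) = 0.364925
  k2 = f(0.555000, -0.263422) = 0.529578
  k3 = f(0.555000, -0.232962) = 0.529273
  k4 = f(0.740000, -0.135103) = 0.675639
  y ← -0.330934 + (0.37/6)·(k1 + 2k2 + 2k3 + k4) = -0.136174
y(0.74) ≈ -0.1362

-0.1362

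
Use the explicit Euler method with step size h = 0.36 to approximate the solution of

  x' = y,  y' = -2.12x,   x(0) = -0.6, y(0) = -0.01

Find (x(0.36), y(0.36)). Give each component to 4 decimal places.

-0.6036, 0.4479

Euler on (x,y): x_{n+1} = x_n + h·x', y_{n+1} = y_n + h·y'.
0.000000: (-0.600000, -0.010000); f=(-0.010000, 1.272000) → (-0.603600, 0.447920)
(x(0.36), y(0.36)) ≈ (-0.6036, 0.4479)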